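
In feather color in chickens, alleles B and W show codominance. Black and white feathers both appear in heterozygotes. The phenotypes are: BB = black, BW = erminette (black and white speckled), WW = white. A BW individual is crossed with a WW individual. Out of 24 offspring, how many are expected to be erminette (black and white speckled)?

Punnett square for BW × WW:
Offspring genotypes: 2 BW, 2 WW
Phenotype counts: 2 erminette (black and white speckled), 2 white
erminette (black and white speckled): 2 out of 4 → fraction 1/2
Expected count = 1/2 × 24 = 12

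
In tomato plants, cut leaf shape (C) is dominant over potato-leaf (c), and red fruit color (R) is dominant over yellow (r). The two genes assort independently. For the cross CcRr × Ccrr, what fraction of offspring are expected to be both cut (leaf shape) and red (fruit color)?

Dihybrid cross CcRr × Ccrr — consider each gene separately:
leaf shape: Cc × Cc → 1 CC, 2 Cc, 1 cc → 3 C_ : 1 cc (out of 4)
fruit color: Rr × rr → 2 Rr, 2 rr → 2 R_ : 2 rr (out of 4)
Looking for: cut (C_) and red (R_)
P(cut) = 3/4, P(red) = 2/4
P(both) = 3/4 × 2/4 = 6/16 = 3/8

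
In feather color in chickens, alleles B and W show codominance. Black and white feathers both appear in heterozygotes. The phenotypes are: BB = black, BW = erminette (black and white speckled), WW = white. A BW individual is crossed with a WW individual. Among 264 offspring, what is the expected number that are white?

Punnett square for BW × WW:
Offspring genotypes: 2 BW, 2 WW
Phenotype counts: 2 erminette (black and white speckled), 2 white
white: 2 out of 4 → fraction 1/2
Expected count = 1/2 × 264 = 132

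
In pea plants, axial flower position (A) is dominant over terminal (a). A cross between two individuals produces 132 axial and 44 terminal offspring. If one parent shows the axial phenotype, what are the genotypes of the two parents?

Observed offspring: 132 axial, 44 terminal
The observed ratio simplifies to 3:1. Terminal (aa) offspring appear, so each parent must contribute one a allele. The parent stated to show axial carries A, so it is Aa. The other parent is then either Aa or aa: Aa × aa would give a 1:1 split, whereas Aa × Aa gives 3:1 — matching the data. So both parents are heterozygous (Aa × Aa).
Parent genotypes: Aa × Aa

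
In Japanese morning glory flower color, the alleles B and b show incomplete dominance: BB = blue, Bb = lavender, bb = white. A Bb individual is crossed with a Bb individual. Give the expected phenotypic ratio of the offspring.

Punnett square for Bb × Bb:
Offspring genotypes: 1 BB, 2 Bb, 1 bb
Phenotype counts: 1 blue, 2 lavender, 1 white
Ratio: 1 blue : 2 lavender : 1 white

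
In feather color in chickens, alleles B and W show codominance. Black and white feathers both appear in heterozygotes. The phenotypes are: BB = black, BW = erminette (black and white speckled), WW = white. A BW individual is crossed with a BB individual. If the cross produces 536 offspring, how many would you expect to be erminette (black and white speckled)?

Punnett square for BW × BB:
Offspring genotypes: 2 BB, 2 BW
Phenotype counts: 2 black, 2 erminette (black and white speckled)
erminette (black and white speckled): 2 out of 4 → fraction 1/2
Expected count = 1/2 × 536 = 268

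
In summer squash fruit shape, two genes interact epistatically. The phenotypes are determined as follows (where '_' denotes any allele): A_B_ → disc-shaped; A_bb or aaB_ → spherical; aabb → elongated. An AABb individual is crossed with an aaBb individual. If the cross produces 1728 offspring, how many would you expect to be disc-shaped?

Cross: AABb × aaBb — consider each gene separately:
A gene: AA × aa → 4 Aa → 4 A_ (out of 4)
B gene: Bb × Bb → 1 BB, 2 Bb, 1 bb → 3 B_ : 1 bb (out of 4)
Genotype classes (out of 4 × 4 = 16): A_B_ = 4×3 = 12; A_bb = 4×1 = 4
Apply the phenotype rules: A_B_ (12) → disc-shaped; A_bb (4) → spherical
Phenotype counts (out of 16): 12 disc-shaped, 4 spherical
disc-shaped: 12 out of 16 → fraction 3/4
Expected count = 3/4 × 1728 = 1296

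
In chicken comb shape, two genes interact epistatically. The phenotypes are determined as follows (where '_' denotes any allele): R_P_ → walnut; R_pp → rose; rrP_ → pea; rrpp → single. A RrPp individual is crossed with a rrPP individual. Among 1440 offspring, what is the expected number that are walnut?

Cross: RrPp × rrPP — consider each gene separately:
R gene: Rr × rr → 2 Rr, 2 rr → 2 R_ : 2 rr (out of 4)
P gene: Pp × PP → 2 PP, 2 Pp → 4 P_ (out of 4)
Genotype classes (out of 4 × 4 = 16): R_P_ = 2×4 = 8; rrP_ = 2×4 = 8
Apply the phenotype rules: R_P_ (8) → walnut; rrP_ (8) → pea
Phenotype counts (out of 16): 8 walnut, 8 pea
walnut: 8 out of 16 → fraction 1/2
Expected count = 1/2 × 1440 = 720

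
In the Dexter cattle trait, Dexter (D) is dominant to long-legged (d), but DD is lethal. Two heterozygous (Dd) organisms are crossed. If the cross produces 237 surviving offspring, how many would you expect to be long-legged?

Cross: Dd × Dd
Punnett square offspring (before lethality): 1 DD, 2 Dd, 1 dd
The DD genotype is lethal (embryos die); surviving offspring: 2 Dd, 1 dd
long-legged: 1 out of 3 → fraction 1/3
Expected count = 1/3 × 237 = 79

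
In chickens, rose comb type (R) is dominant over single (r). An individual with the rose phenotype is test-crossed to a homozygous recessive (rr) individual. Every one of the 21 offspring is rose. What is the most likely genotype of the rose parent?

Test cross: ? × rr
All offspring are rose.
If the unknown parent were heterozygous (Rr), about half of 21 offspring would be single; none are. The unknown parent is most likely homozygous dominant (RR).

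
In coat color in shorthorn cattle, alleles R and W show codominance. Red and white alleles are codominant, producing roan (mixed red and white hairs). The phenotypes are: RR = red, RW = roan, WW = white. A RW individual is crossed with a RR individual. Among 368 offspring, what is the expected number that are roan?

Punnett square for RW × RR:
Offspring genotypes: 2 RR, 2 RW
Phenotype counts: 2 red, 2 roan
roan: 2 out of 4 → fraction 1/2
Expected count = 1/2 × 368 = 184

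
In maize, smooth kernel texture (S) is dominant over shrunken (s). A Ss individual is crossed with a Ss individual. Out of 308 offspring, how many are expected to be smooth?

Punnett square for Ss × Ss:
Offspring genotypes: 1 SS, 2 Ss, 1 ss
smooth: 3, shrunken: 1
smooth: 3 out of 4 → fraction 3/4
Expected count = 3/4 × 308 = 231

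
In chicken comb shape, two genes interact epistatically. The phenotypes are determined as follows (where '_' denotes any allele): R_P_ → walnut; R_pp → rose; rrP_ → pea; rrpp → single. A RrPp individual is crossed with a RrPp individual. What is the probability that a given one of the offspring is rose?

Cross: RrPp × RrPp — consider each gene separately:
R gene: Rr × Rr → 1 RR, 2 Rr, 1 rr → 3 R_ : 1 rr (out of 4)
P gene: Pp × Pp → 1 PP, 2 Pp, 1 pp → 3 P_ : 1 pp (out of 4)
Genotype classes (out of 4 × 4 = 16): R_P_ = 3×3 = 9; R_pp = 3×1 = 3; rrP_ = 1×3 = 3; rrpp = 1×1 = 1
Apply the phenotype rules: R_P_ (9) → walnut; R_pp (3) → rose; rrP_ (3) → pea; rrpp (1) → single
Phenotype counts (out of 16): 9 walnut, 3 rose, 3 pea, 1 single
rose: 3 out of 16
Probability: 3/16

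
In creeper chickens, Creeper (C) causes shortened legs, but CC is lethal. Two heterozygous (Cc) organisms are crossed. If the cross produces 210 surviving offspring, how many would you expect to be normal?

Cross: Cc × Cc
Punnett square offspring (before lethality): 1 CC, 2 Cc, 1 cc
The CC genotype is lethal (embryos die); surviving offspring: 2 Cc, 1 cc
normal: 1 out of 3 → fraction 1/3
Expected count = 1/3 × 210 = 70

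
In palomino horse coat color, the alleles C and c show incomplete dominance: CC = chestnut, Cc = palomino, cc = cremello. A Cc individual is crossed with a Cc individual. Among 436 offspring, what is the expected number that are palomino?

Punnett square for Cc × Cc:
Offspring genotypes: 1 CC, 2 Cc, 1 cc
Phenotype counts: 1 chestnut, 2 palomino, 1 cremello
palomino: 2 out of 4 → fraction 1/2
Expected count = 1/2 × 436 = 218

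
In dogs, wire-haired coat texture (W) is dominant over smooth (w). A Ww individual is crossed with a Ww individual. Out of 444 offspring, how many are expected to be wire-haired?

Punnett square for Ww × Ww:
Offspring genotypes: 1 WW, 2 Ww, 1 ww
wire-haired: 3, smooth: 1
wire-haired: 3 out of 4 → fraction 3/4
Expected count = 3/4 × 444 = 333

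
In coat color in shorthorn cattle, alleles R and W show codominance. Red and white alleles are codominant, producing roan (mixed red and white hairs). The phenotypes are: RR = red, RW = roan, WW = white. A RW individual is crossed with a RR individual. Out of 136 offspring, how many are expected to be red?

Punnett square for RW × RR:
Offspring genotypes: 2 RR, 2 RW
Phenotype counts: 2 red, 2 roan
red: 2 out of 4 → fraction 1/2
Expected count = 1/2 × 136 = 68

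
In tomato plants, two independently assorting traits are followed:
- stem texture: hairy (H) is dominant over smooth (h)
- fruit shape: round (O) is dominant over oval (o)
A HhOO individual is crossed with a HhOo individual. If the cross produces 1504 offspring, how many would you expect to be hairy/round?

Dihybrid cross HhOO × HhOo — consider each gene separately:
stem texture: Hh × Hh → 1 HH, 2 Hh, 1 hh → 3 H_ : 1 hh (out of 4)
fruit shape: OO × Oo → 2 OO, 2 Oo → 4 O_ (out of 4)
Combine (counts out of 4 × 4 = 16): hairy/round (H_O_) = 3×4 = 12; smooth/round (hhO_) = 1×4 = 4
Phenotype counts (out of 16): 12 hairy/round, 4 smooth/round
hairy/round: 12 out of 16 → fraction 3/4
Expected count = 3/4 × 1504 = 1128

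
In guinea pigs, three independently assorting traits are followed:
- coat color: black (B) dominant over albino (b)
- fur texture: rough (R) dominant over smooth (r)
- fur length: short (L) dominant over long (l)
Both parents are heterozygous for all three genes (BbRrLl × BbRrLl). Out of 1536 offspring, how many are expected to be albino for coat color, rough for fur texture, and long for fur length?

Trihybrid cross: BbRrLl × BbRrLl
Each trait segregates independently with a 3:1 phenotypic ratio, so each gene contributes 3/4 (dominant) or 1/4 (recessive).
Target: albino (coat color), rough (fur texture), long (fur length)
Probability = product of independent per-trait probabilities
= 1/4 × 3/4 × 1/4 = 3/64
Expected count = 3/64 × 1536 = 72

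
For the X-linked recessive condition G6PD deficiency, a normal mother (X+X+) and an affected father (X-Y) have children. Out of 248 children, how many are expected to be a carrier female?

Cross: X+X+ × X-Y
Offspring: 2 X+X-, 2 X+Y
Probability of a carrier female: 2/4 = 1/2
Expected count = 1/2 × 248 = 124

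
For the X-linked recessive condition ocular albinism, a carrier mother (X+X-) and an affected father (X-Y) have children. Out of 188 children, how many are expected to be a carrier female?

Cross: X+X- × X-Y
Offspring: 1 X+X-, 1 X+Y, 1 X-X-, 1 X-Y
Probability of a carrier female: 1/4
Expected count = 1/4 × 188 = 47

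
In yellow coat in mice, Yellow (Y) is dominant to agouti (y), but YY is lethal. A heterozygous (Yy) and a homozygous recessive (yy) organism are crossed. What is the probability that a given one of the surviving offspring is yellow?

Cross: Yy × yy
Punnett square offspring (before lethality): 2 Yy, 2 yy
No YY offspring are produced in this cross.
yellow: 2 out of 4
Probability: 2/4 = 1/2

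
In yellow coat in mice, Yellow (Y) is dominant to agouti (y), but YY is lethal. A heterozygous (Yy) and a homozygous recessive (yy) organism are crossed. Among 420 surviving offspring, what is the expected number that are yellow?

Cross: Yy × yy
Punnett square offspring (before lethality): 2 Yy, 2 yy
No YY offspring are produced in this cross.
yellow: 2 out of 4 → fraction 1/2
Expected count = 1/2 × 420 = 210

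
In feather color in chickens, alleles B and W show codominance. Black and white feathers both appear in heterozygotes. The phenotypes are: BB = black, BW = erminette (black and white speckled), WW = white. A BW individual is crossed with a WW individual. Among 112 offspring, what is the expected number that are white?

Punnett square for BW × WW:
Offspring genotypes: 2 BW, 2 WW
Phenotype counts: 2 erminette (black and white speckled), 2 white
white: 2 out of 4 → fraction 1/2
Expected count = 1/2 × 112 = 56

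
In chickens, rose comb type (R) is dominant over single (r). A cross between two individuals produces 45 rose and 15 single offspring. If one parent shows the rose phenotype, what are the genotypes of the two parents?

Observed offspring: 45 rose, 15 single
The observed ratio simplifies to 3:1. Single (rr) offspring appear, so each parent must contribute one r allele. The parent stated to show rose carries R, so it is Rr. The other parent is then either Rr or rr: Rr × rr would give a 1:1 split, whereas Rr × Rr gives 3:1 — matching the data. So both parents are heterozygous (Rr × Rr).
Parent genotypes: Rr × Rr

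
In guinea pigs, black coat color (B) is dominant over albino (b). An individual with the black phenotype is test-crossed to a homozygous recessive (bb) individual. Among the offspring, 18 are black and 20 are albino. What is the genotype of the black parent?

Test cross: ? × bb
Offspring: 18 black, 20 albino — approximately 1:1.
A 1:1 ratio in a test cross indicates the unknown parent is heterozygous (Bb).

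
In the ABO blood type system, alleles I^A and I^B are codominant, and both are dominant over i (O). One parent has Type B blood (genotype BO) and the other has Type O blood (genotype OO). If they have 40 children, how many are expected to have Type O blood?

Cross: BO × OO
Possible offspring genotypes: 2 BO, 2 OO
Blood type counts: 2 Type B, 2 Type O
Probability of Type O: 2/4 = 1/2
Expected count = 1/2 × 40 = 20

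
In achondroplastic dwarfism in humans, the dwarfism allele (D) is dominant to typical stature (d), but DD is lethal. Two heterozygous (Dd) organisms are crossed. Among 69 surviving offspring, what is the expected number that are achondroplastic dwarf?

Cross: Dd × Dd
Punnett square offspring (before lethality): 1 DD, 2 Dd, 1 dd
The DD genotype is lethal (embryos die); surviving offspring: 2 Dd, 1 dd
achondroplastic dwarf: 2 out of 3 → fraction 2/3
Expected count = 2/3 × 69 = 46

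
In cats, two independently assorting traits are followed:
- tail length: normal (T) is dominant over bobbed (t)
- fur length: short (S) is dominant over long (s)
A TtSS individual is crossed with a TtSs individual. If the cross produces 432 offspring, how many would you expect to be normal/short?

Dihybrid cross TtSS × TtSs — consider each gene separately:
tail length: Tt × Tt → 1 TT, 2 Tt, 1 tt → 3 T_ : 1 tt (out of 4)
fur length: SS × Ss → 2 SS, 2 Ss → 4 S_ (out of 4)
Combine (counts out of 4 × 4 = 16): normal/short (T_S_) = 3×4 = 12; bobbed/short (ttS_) = 1×4 = 4
Phenotype counts (out of 16): 12 normal/short, 4 bobbed/short
normal/short: 12 out of 16 → fraction 3/4
Expected count = 3/4 × 432 = 324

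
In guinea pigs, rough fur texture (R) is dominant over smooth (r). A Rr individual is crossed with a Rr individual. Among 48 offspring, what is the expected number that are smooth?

Punnett square for Rr × Rr:
Offspring genotypes: 1 RR, 2 Rr, 1 rr
rough: 3, smooth: 1
smooth: 1 out of 4 → fraction 1/4
Expected count = 1/4 × 48 = 12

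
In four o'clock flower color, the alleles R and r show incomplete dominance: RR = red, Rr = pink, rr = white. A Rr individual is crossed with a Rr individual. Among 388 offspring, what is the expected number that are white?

Punnett square for Rr × Rr:
Offspring genotypes: 1 RR, 2 Rr, 1 rr
Phenotype counts: 1 red, 2 pink, 1 white
white: 1 out of 4 → fraction 1/4
Expected count = 1/4 × 388 = 97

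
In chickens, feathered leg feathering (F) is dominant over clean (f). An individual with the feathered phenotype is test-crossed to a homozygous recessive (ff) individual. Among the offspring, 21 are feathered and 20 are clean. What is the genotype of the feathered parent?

Test cross: ? × ff
Offspring: 21 feathered, 20 clean — approximately 1:1.
A 1:1 ratio in a test cross indicates the unknown parent is heterozygous (Ff).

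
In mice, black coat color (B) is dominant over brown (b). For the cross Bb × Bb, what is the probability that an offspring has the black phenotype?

Punnett square for Bb × Bb:
Offspring genotypes: 1 BB, 2 Bb, 1 bb
Total offspring: 4
Count with target: 3
Probability: 3/4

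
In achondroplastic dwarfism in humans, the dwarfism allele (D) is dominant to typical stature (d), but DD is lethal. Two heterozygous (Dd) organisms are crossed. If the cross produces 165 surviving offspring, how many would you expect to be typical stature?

Cross: Dd × Dd
Punnett square offspring (before lethality): 1 DD, 2 Dd, 1 dd
The DD genotype is lethal (embryos die); surviving offspring: 2 Dd, 1 dd
typical stature: 1 out of 3 → fraction 1/3
Expected count = 1/3 × 165 = 55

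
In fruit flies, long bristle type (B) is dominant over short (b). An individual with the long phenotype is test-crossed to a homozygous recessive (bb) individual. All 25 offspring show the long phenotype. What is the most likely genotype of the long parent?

Test cross: ? × bb
All offspring are long.
If the unknown parent were heterozygous (Bb), about half of 25 offspring would be short; none are. The unknown parent is most likely homozygous dominant (BB).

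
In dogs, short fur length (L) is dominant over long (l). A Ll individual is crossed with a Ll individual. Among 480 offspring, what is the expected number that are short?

Punnett square for Ll × Ll:
Offspring genotypes: 1 LL, 2 Ll, 1 ll
short: 3, long: 1
short: 3 out of 4 → fraction 3/4
Expected count = 3/4 × 480 = 360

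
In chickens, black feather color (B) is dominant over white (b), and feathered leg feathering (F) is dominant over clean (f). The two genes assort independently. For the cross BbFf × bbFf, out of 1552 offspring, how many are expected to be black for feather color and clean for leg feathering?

Dihybrid cross BbFf × bbFf — consider each gene separately:
feather color: Bb × bb → 2 Bb, 2 bb → 2 B_ : 2 bb (out of 4)
leg feathering: Ff × Ff → 1 FF, 2 Ff, 1 ff → 3 F_ : 1 ff (out of 4)
Looking for: black (B_) and clean (ff)
P(black) = 2/4, P(clean) = 1/4
P(both) = 2/4 × 1/4 = 2/16 = 1/8
Expected count = 1/8 × 1552 = 194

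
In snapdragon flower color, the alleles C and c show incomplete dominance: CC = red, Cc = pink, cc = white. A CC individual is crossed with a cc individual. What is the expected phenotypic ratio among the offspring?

Punnett square for CC × cc:
Offspring genotypes: 4 Cc
Phenotype counts: 4 pink
Ratio: all pink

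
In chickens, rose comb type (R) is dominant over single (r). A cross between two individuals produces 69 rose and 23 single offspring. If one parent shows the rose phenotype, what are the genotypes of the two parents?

Observed offspring: 69 rose, 23 single
The observed ratio simplifies to 3:1. Single (rr) offspring appear, so each parent must contribute one r allele. The parent stated to show rose carries R, so it is Rr. The other parent is then either Rr or rr: Rr × rr would give a 1:1 split, whereas Rr × Rr gives 3:1 — matching the data. So both parents are heterozygous (Rr × Rr).
Parent genotypes: Rr × Rr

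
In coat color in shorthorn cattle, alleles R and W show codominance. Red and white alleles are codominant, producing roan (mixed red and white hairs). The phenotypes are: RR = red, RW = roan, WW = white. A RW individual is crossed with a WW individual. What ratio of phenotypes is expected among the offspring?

Punnett square for RW × WW:
Offspring genotypes: 2 RW, 2 WW
Phenotype counts: 2 roan, 2 white
Ratio: 1 roan : 1 white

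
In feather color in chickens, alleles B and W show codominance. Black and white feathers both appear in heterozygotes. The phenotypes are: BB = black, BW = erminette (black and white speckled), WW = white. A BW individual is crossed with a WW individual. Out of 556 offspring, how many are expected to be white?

Punnett square for BW × WW:
Offspring genotypes: 2 BW, 2 WW
Phenotype counts: 2 erminette (black and white speckled), 2 white
white: 2 out of 4 → fraction 1/2
Expected count = 1/2 × 556 = 278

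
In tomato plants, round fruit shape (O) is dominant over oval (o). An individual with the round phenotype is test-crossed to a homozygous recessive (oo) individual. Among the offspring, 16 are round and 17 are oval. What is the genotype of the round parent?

Test cross: ? × oo
Offspring: 16 round, 17 oval — approximately 1:1.
A 1:1 ratio in a test cross indicates the unknown parent is heterozygous (Oo).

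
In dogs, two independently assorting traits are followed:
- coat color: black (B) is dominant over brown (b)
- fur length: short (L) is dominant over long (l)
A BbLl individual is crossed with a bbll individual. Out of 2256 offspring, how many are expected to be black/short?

Dihybrid cross BbLl × bbll — consider each gene separately:
coat color: Bb × bb → 2 Bb, 2 bb → 2 B_ : 2 bb (out of 4)
fur length: Ll × ll → 2 Ll, 2 ll → 2 L_ : 2 ll (out of 4)
Combine (counts out of 4 × 4 = 16): black/short (B_L_) = 2×2 = 4; black/long (B_ll) = 2×2 = 4; brown/short (bbL_) = 2×2 = 4; brown/long (bbll) = 2×2 = 4
Phenotype counts (out of 16): 4 black/short, 4 black/long, 4 brown/short, 4 brown/long
black/short: 4 out of 16 → fraction 1/4
Expected count = 1/4 × 2256 = 564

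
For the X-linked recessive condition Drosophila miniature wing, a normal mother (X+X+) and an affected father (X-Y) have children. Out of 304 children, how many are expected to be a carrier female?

Cross: X+X+ × X-Y
Offspring: 2 X+X-, 2 X+Y
Probability of a carrier female: 2/4 = 1/2
Expected count = 1/2 × 304 = 152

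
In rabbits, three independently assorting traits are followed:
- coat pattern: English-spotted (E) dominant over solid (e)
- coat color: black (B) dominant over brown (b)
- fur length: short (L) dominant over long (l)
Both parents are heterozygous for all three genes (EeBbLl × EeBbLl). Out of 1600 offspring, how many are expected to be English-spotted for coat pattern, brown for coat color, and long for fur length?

Trihybrid cross: EeBbLl × EeBbLl
Each trait segregates independently with a 3:1 phenotypic ratio, so each gene contributes 3/4 (dominant) or 1/4 (recessive).
Target: English-spotted (coat pattern), brown (coat color), long (fur length)
Probability = product of independent per-trait probabilities
= 3/4 × 1/4 × 1/4 = 3/64
Expected count = 3/64 × 1600 = 75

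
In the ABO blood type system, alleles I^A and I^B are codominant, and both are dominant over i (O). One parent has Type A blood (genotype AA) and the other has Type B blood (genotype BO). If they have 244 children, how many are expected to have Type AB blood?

Cross: AA × BO
Possible offspring genotypes: 2 AB, 2 AO
Blood type counts: 2 Type AB, 2 Type A
Probability of Type AB: 2/4 = 1/2
Expected count = 1/2 × 244 = 122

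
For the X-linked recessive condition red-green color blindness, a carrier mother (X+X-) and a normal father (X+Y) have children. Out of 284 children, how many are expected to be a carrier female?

Cross: X+X- × X+Y
Offspring: 1 X+X+, 1 X+Y, 1 X+X-, 1 X-Y
Probability of a carrier female: 1/4
Expected count = 1/4 × 284 = 71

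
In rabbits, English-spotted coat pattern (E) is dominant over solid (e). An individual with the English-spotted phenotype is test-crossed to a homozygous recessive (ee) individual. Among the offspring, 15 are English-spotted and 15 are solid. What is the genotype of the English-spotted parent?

Test cross: ? × ee
Offspring: 15 English-spotted, 15 solid — approximately 1:1.
A 1:1 ratio in a test cross indicates the unknown parent is heterozygous (Ee).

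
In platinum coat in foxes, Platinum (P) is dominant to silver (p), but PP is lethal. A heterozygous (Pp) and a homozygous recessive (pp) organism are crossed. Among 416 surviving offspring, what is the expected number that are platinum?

Cross: Pp × pp
Punnett square offspring (before lethality): 2 Pp, 2 pp
No PP offspring are produced in this cross.
platinum: 2 out of 4 → fraction 1/2
Expected count = 1/2 × 416 = 208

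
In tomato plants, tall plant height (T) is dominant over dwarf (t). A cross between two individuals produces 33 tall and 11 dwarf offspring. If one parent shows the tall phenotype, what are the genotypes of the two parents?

Observed offspring: 33 tall, 11 dwarf
The observed ratio simplifies to 3:1. Dwarf (tt) offspring appear, so each parent must contribute one t allele. The parent stated to show tall carries T, so it is Tt. The other parent is then either Tt or tt: Tt × tt would give a 1:1 split, whereas Tt × Tt gives 3:1 — matching the data. So both parents are heterozygous (Tt × Tt).
Parent genotypes: Tt × Tt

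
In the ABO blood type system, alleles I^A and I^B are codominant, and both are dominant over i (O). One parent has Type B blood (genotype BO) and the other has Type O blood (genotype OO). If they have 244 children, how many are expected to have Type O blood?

Cross: BO × OO
Possible offspring genotypes: 2 BO, 2 OO
Blood type counts: 2 Type B, 2 Type O
Probability of Type O: 2/4 = 1/2
Expected count = 1/2 × 244 = 122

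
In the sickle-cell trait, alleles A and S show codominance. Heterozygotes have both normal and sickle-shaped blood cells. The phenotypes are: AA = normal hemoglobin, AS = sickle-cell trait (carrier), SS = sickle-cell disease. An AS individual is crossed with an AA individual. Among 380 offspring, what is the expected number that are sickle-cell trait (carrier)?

Punnett square for AS × AA:
Offspring genotypes: 2 AA, 2 AS
Phenotype counts: 2 normal hemoglobin, 2 sickle-cell trait (carrier)
sickle-cell trait (carrier): 2 out of 4 → fraction 1/2
Expected count = 1/2 × 380 = 190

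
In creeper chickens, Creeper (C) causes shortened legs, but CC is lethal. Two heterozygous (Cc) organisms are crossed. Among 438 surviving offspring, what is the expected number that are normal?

Cross: Cc × Cc
Punnett square offspring (before lethality): 1 CC, 2 Cc, 1 cc
The CC genotype is lethal (embryos die); surviving offspring: 2 Cc, 1 cc
normal: 1 out of 3 → fraction 1/3
Expected count = 1/3 × 438 = 146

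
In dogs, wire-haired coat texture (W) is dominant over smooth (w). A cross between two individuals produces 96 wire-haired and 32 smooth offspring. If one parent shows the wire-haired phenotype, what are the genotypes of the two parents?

Observed offspring: 96 wire-haired, 32 smooth
The observed ratio simplifies to 3:1. Smooth (ww) offspring appear, so each parent must contribute one w allele. The parent stated to show wire-haired carries W, so it is Ww. The other parent is then either Ww or ww: Ww × ww would give a 1:1 split, whereas Ww × Ww gives 3:1 — matching the data. So both parents are heterozygous (Ww × Ww).
Parent genotypes: Ww × Ww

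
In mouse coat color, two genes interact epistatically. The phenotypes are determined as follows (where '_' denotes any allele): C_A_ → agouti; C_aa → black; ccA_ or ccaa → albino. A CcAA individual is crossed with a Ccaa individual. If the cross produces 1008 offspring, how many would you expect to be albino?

Cross: CcAA × Ccaa — consider each gene separately:
C gene: Cc × Cc → 1 CC, 2 Cc, 1 cc → 3 C_ : 1 cc (out of 4)
A gene: AA × aa → 4 Aa → 4 A_ (out of 4)
Genotype classes (out of 4 × 4 = 16): C_A_ = 3×4 = 12; ccA_ = 1×4 = 4
Apply the phenotype rules: C_A_ (12) → agouti; ccA_ (4) → albino
Phenotype counts (out of 16): 12 agouti, 4 albino
albino: 4 out of 16 → fraction 1/4
Expected count = 1/4 × 1008 = 252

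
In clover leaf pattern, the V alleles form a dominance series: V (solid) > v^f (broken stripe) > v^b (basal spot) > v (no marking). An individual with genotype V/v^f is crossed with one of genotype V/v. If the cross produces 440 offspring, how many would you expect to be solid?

Cross: V/v^f × V/v
Allele dominance: V > v^f > v^b > v
Offspring genotypes: 1 V/V, 1 V/v, 1 V/v^f, 1 v^f/v
Phenotype counts: 3 solid, 1 broken stripe
solid: 3 out of 4 → fraction 3/4
Expected count = 3/4 × 440 = 330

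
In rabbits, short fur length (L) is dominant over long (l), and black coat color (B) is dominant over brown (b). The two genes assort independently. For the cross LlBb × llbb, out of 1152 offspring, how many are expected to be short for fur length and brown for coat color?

Dihybrid cross LlBb × llbb — consider each gene separately:
fur length: Ll × ll → 2 Ll, 2 ll → 2 L_ : 2 ll (out of 4)
coat color: Bb × bb → 2 Bb, 2 bb → 2 B_ : 2 bb (out of 4)
Looking for: short (L_) and brown (bb)
P(short) = 2/4, P(brown) = 2/4
P(both) = 2/4 × 2/4 = 4/16 = 1/4
Expected count = 1/4 × 1152 = 288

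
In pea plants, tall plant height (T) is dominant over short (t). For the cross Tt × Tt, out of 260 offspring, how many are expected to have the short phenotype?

Punnett square for Tt × Tt:
Offspring genotypes: 1 TT, 2 Tt, 1 tt
Total offspring: 4
Count with target: 1
Probability: 1/4
Expected count = 1/4 × 260 = 65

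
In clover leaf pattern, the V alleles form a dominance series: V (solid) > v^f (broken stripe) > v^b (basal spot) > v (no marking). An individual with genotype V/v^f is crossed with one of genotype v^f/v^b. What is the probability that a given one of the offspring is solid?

Cross: V/v^f × v^f/v^b
Allele dominance: V > v^f > v^b > v
Offspring genotypes: 1 V/v^f, 1 V/v^b, 1 v^f/v^f, 1 v^f/v^b
Phenotype counts: 2 solid, 2 broken stripe
solid: 2 out of 4
Probability: 2/4 = 1/2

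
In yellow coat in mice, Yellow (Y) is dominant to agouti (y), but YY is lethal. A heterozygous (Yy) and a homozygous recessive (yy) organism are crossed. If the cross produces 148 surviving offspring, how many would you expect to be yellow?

Cross: Yy × yy
Punnett square offspring (before lethality): 2 Yy, 2 yy
No YY offspring are produced in this cross.
yellow: 2 out of 4 → fraction 1/2
Expected count = 1/2 × 148 = 74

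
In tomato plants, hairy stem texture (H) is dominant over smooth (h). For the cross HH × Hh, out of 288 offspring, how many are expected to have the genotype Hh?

Punnett square for HH × Hh:
Offspring genotypes: 2 HH, 2 Hh
Total offspring: 4
Count with target: 2
Probability: 2/4 = 1/2
Expected count = 1/2 × 288 = 144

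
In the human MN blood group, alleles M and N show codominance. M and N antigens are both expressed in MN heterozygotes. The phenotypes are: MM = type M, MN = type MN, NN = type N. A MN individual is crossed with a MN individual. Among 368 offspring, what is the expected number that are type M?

Punnett square for MN × MN:
Offspring genotypes: 1 MM, 2 MN, 1 NN
Phenotype counts: 1 type M, 2 type MN, 1 type N
type M: 1 out of 4 → fraction 1/4
Expected count = 1/4 × 368 = 92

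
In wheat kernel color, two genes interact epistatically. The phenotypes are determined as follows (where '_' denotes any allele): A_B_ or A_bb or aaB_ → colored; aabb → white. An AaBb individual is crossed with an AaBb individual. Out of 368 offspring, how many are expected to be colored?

Cross: AaBb × AaBb — consider each gene separately:
A gene: Aa × Aa → 1 AA, 2 Aa, 1 aa → 3 A_ : 1 aa (out of 4)
B gene: Bb × Bb → 1 BB, 2 Bb, 1 bb → 3 B_ : 1 bb (out of 4)
Genotype classes (out of 4 × 4 = 16): A_B_ = 3×3 = 9; A_bb = 3×1 = 3; aaB_ = 1×3 = 3; aabb = 1×1 = 1
Apply the phenotype rules: A_B_ (9) + A_bb (3) + aaB_ (3) → colored; aabb (1) → white
Phenotype counts (out of 16): 15 colored, 1 white
colored: 15 out of 16 → fraction 15/16
Expected count = 15/16 × 368 = 345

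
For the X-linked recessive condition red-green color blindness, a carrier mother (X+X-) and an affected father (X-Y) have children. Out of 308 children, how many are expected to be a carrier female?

Cross: X+X- × X-Y
Offspring: 1 X+X-, 1 X+Y, 1 X-X-, 1 X-Y
Probability of a carrier female: 1/4
Expected count = 1/4 × 308 = 77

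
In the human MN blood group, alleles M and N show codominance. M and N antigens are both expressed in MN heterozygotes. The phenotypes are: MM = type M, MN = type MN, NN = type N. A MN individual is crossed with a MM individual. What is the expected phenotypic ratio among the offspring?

Punnett square for MN × MM:
Offspring genotypes: 2 MM, 2 MN
Phenotype counts: 2 type M, 2 type MN
Ratio: 1 type M : 1 type MN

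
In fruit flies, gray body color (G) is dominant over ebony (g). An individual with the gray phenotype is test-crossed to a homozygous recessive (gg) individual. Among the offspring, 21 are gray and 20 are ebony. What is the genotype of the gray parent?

Test cross: ? × gg
Offspring: 21 gray, 20 ebony — approximately 1:1.
A 1:1 ratio in a test cross indicates the unknown parent is heterozygous (Gg).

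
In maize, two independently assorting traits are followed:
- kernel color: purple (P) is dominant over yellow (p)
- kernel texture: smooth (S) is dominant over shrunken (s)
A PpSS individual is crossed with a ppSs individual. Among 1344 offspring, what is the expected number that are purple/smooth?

Dihybrid cross PpSS × ppSs — consider each gene separately:
kernel color: Pp × pp → 2 Pp, 2 pp → 2 P_ : 2 pp (out of 4)
kernel texture: SS × Ss → 2 SS, 2 Ss → 4 S_ (out of 4)
Combine (counts out of 4 × 4 = 16): purple/smooth (P_S_) = 2×4 = 8; yellow/smooth (ppS_) = 2×4 = 8
Phenotype counts (out of 16): 8 purple/smooth, 8 yellow/smooth
purple/smooth: 8 out of 16 → fraction 1/2
Expected count = 1/2 × 1344 = 672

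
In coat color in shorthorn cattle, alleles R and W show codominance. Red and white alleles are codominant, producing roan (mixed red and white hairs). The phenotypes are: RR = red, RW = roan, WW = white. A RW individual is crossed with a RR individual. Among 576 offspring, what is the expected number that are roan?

Punnett square for RW × RR:
Offspring genotypes: 2 RR, 2 RW
Phenotype counts: 2 red, 2 roan
roan: 2 out of 4 → fraction 1/2
Expected count = 1/2 × 576 = 288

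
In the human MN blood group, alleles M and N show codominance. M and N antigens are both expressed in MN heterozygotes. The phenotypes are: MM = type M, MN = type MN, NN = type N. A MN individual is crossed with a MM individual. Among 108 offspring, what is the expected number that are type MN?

Punnett square for MN × MM:
Offspring genotypes: 2 MM, 2 MN
Phenotype counts: 2 type M, 2 type MN
type MN: 2 out of 4 → fraction 1/2
Expected count = 1/2 × 108 = 54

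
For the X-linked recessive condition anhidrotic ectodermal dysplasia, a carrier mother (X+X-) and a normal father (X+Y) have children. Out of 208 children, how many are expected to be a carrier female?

Cross: X+X- × X+Y
Offspring: 1 X+X+, 1 X+Y, 1 X+X-, 1 X-Y
Probability of a carrier female: 1/4
Expected count = 1/4 × 208 = 52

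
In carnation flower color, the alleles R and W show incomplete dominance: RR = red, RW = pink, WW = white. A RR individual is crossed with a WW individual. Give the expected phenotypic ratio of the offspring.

Punnett square for RR × WW:
Offspring genotypes: 4 RW
Phenotype counts: 4 pink
Ratio: all pink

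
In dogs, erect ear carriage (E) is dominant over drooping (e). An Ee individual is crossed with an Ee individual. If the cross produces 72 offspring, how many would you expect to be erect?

Punnett square for Ee × Ee:
Offspring genotypes: 1 EE, 2 Ee, 1 ee
erect: 3, drooping: 1
erect: 3 out of 4 → fraction 3/4
Expected count = 3/4 × 72 = 54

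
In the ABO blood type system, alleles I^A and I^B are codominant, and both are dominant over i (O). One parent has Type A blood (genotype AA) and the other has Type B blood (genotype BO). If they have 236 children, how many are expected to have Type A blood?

Cross: AA × BO
Possible offspring genotypes: 2 AB, 2 AO
Blood type counts: 2 Type AB, 2 Type A
Probability of Type A: 2/4 = 1/2
Expected count = 1/2 × 236 = 118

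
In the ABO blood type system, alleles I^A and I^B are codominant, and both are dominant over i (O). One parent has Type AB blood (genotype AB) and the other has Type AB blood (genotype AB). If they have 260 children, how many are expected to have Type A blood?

Cross: AB × AB
Possible offspring genotypes: 1 AA, 2 AB, 1 BB
Blood type counts: 1 Type A, 2 Type AB, 1 Type B
Probability of Type A: 1/4
Expected count = 1/4 × 260 = 65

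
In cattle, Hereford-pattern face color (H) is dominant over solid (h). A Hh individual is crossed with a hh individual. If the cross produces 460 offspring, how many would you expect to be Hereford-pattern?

Punnett square for Hh × hh:
Offspring genotypes: 2 Hh, 2 hh
Hereford-pattern: 2, solid: 2
Hereford-pattern: 2 out of 4 → fraction 1/2
Expected count = 1/2 × 460 = 230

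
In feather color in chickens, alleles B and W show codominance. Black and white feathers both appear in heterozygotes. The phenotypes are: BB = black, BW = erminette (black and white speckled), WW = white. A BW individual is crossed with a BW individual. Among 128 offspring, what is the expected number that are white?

Punnett square for BW × BW:
Offspring genotypes: 1 BB, 2 BW, 1 WW
Phenotype counts: 1 black, 2 erminette (black and white speckled), 1 white
white: 1 out of 4 → fraction 1/4
Expected count = 1/4 × 128 = 32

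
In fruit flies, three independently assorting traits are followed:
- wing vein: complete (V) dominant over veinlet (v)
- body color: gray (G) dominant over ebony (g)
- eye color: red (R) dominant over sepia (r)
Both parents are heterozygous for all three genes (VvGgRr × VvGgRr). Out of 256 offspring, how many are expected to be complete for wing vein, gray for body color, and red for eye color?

Trihybrid cross: VvGgRr × VvGgRr
Each trait segregates independently with a 3:1 phenotypic ratio, so each gene contributes 3/4 (dominant) or 1/4 (recessive).
Target: complete (wing vein), gray (body color), red (eye color)
Probability = product of independent per-trait probabilities
= 3/4 × 3/4 × 3/4 = 27/64
Expected count = 27/64 × 256 = 108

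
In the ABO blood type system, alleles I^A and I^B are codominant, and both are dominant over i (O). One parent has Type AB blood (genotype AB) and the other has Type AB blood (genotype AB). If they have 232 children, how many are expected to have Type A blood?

Cross: AB × AB
Possible offspring genotypes: 1 AA, 2 AB, 1 BB
Blood type counts: 1 Type A, 2 Type AB, 1 Type B
Probability of Type A: 1/4
Expected count = 1/4 × 232 = 58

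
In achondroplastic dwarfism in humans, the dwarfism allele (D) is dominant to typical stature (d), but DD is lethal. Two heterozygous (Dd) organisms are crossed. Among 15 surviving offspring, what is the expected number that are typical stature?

Cross: Dd × Dd
Punnett square offspring (before lethality): 1 DD, 2 Dd, 1 dd
The DD genotype is lethal (embryos die); surviving offspring: 2 Dd, 1 dd
typical stature: 1 out of 3 → fraction 1/3
Expected count = 1/3 × 15 = 5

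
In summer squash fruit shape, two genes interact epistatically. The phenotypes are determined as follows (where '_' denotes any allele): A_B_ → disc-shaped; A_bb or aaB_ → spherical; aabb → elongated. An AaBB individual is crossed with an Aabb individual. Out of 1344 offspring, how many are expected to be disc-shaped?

Cross: AaBB × Aabb — consider each gene separately:
A gene: Aa × Aa → 1 AA, 2 Aa, 1 aa → 3 A_ : 1 aa (out of 4)
B gene: BB × bb → 4 Bb → 4 B_ (out of 4)
Genotype classes (out of 4 × 4 = 16): A_B_ = 3×4 = 12; aaB_ = 1×4 = 4
Apply the phenotype rules: A_B_ (12) → disc-shaped; aaB_ (4) → spherical
Phenotype counts (out of 16): 12 disc-shaped, 4 spherical
disc-shaped: 12 out of 16 → fraction 3/4
Expected count = 3/4 × 1344 = 1008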